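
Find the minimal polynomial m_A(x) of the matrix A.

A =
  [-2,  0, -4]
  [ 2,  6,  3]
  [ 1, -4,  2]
x^3 - 6*x^2 + 12*x - 8

The characteristic polynomial is χ_A(x) = (x - 2)^3, so the eigenvalues are known. The minimal polynomial is
  m_A(x) = Π_λ (x − λ)^{k_λ}
where k_λ is the size of the *largest* Jordan block for λ (equivalently, the smallest k with (A − λI)^k v = 0 for every generalised eigenvector v of λ).

  λ = 2: largest Jordan block has size 3, contributing (x − 2)^3

So m_A(x) = (x - 2)^3 = x^3 - 6*x^2 + 12*x - 8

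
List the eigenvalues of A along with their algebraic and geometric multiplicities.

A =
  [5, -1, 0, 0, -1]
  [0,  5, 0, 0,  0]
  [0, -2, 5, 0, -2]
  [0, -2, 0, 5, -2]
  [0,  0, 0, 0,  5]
λ = 5: alg = 5, geom = 4

Step 1 — factor the characteristic polynomial to read off the algebraic multiplicities:
  χ_A(x) = (x - 5)^5

Step 2 — compute geometric multiplicities via the rank-nullity identity g(λ) = n − rank(A − λI):
  rank(A − (5)·I) = 1, so dim ker(A − (5)·I) = n − 1 = 4

Summary:
  λ = 5: algebraic multiplicity = 5, geometric multiplicity = 4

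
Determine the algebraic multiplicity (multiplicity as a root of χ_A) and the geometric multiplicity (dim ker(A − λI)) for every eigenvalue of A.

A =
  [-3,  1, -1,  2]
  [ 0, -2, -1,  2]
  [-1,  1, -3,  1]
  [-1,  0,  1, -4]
λ = -3: alg = 4, geom = 2

Step 1 — factor the characteristic polynomial to read off the algebraic multiplicities:
  χ_A(x) = (x + 3)^4

Step 2 — compute geometric multiplicities via the rank-nullity identity g(λ) = n − rank(A − λI):
  rank(A − (-3)·I) = 2, so dim ker(A − (-3)·I) = n − 2 = 2

Summary:
  λ = -3: algebraic multiplicity = 4, geometric multiplicity = 2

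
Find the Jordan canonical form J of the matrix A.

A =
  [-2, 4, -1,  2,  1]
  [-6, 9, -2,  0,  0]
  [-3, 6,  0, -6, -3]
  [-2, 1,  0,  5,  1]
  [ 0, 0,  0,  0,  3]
J_2(3) ⊕ J_2(3) ⊕ J_1(3)

The characteristic polynomial is
  det(x·I − A) = x^5 - 15*x^4 + 90*x^3 - 270*x^2 + 405*x - 243 = (x - 3)^5

Eigenvalues and multiplicities (the geometric multiplicity of λ is n − rank(A − λI), which equals the number of Jordan blocks for λ):
  λ = 3: algebraic multiplicity = 5, geometric multiplicity = 3

Determining the block sizes for each eigenvalue:
  λ = 3: with am = 5 and gm = 3, the partition is not yet determined (e.g. several partitions of 5 into 3 parts exist). Let N = A − (3)·I. Computing rank(N^1) = 2, rank(N^2) = 0; the number of blocks of size ≥ j is rank(N^{j−1}) − rank(N^j), giving [3, 2]. So we have 2 block(s) of size 2, 1 block(s) of size 1 → block sizes [2, 2, 1]

Assembling the blocks gives a Jordan form
J =
  [3, 1, 0, 0, 0]
  [0, 3, 0, 0, 0]
  [0, 0, 3, 1, 0]
  [0, 0, 0, 3, 0]
  [0, 0, 0, 0, 3]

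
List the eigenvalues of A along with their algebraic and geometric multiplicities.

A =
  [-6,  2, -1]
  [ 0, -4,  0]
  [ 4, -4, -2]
λ = -4: alg = 3, geom = 2

Step 1 — factor the characteristic polynomial to read off the algebraic multiplicities:
  χ_A(x) = (x + 4)^3

Step 2 — compute geometric multiplicities via the rank-nullity identity g(λ) = n − rank(A − λI):
  rank(A − (-4)·I) = 1, so dim ker(A − (-4)·I) = n − 1 = 2

Summary:
  λ = -4: algebraic multiplicity = 3, geometric multiplicity = 2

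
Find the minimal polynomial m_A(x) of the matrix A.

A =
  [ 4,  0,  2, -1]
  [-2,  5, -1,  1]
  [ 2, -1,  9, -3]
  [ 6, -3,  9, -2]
x^3 - 12*x^2 + 48*x - 64

The characteristic polynomial is χ_A(x) = (x - 4)^4, so the eigenvalues are known. The minimal polynomial is
  m_A(x) = Π_λ (x − λ)^{k_λ}
where k_λ is the size of the *largest* Jordan block for λ (equivalently, the smallest k with (A − λI)^k v = 0 for every generalised eigenvector v of λ).

  λ = 4: largest Jordan block has size 3, contributing (x − 4)^3

So m_A(x) = (x - 4)^3 = x^3 - 12*x^2 + 48*x - 64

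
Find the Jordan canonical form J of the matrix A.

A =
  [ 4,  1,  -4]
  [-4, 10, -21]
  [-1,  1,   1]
J_3(5)

The characteristic polynomial is
  det(x·I − A) = x^3 - 15*x^2 + 75*x - 125 = (x - 5)^3

Eigenvalues and multiplicities (the geometric multiplicity of λ is n − rank(A − λI), which equals the number of Jordan blocks for λ):
  λ = 5: algebraic multiplicity = 3, geometric multiplicity = 1

Determining the block sizes for each eigenvalue:
  λ = 5: one block (gm = 1), so the single block has size am = 3 → block sizes [3]

Assembling the blocks gives a Jordan form
J =
  [5, 1, 0]
  [0, 5, 1]
  [0, 0, 5]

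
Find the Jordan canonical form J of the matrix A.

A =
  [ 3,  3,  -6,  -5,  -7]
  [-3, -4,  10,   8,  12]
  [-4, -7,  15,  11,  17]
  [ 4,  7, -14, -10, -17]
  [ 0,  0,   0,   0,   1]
J_3(1) ⊕ J_1(1) ⊕ J_1(1)

The characteristic polynomial is
  det(x·I − A) = x^5 - 5*x^4 + 10*x^3 - 10*x^2 + 5*x - 1 = (x - 1)^5

Eigenvalues and multiplicities (the geometric multiplicity of λ is n − rank(A − λI), which equals the number of Jordan blocks for λ):
  λ = 1: algebraic multiplicity = 5, geometric multiplicity = 3

Determining the block sizes for each eigenvalue:
  λ = 1: with am = 5 and gm = 3, the partition is not yet determined (e.g. several partitions of 5 into 3 parts exist). Let N = A − (1)·I. Computing rank(N^1) = 2, rank(N^2) = 1, rank(N^3) = 0; the number of blocks of size ≥ j is rank(N^{j−1}) − rank(N^j), giving [3, 1, 1]. So we have 1 block(s) of size 3, 2 block(s) of size 1 → block sizes [3, 1, 1]

Assembling the blocks gives a Jordan form
J =
  [1, 1, 0, 0, 0]
  [0, 1, 1, 0, 0]
  [0, 0, 1, 0, 0]
  [0, 0, 0, 1, 0]
  [0, 0, 0, 0, 1]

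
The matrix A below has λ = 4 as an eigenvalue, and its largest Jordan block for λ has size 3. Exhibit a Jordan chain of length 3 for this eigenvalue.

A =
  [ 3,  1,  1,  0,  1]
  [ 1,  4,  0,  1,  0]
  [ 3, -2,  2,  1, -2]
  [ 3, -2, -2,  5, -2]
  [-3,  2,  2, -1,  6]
A Jordan chain for λ = 4 of length 3:
v_1 = (2, 2, -2, -2, 2)ᵀ
v_2 = (-1, 1, 3, 3, -3)ᵀ
v_3 = (1, 0, 0, 0, 0)ᵀ

Let N = A − (4)·I. We want v_3 with N^3 v_3 = 0 but N^2 v_3 ≠ 0; then v_{j-1} := N · v_j for j = 3, …, 2.

Pick v_3 = (1, 0, 0, 0, 0)ᵀ.
Then v_2 = N · v_3 = (-1, 1, 3, 3, -3)ᵀ.
Then v_1 = N · v_2 = (2, 2, -2, -2, 2)ᵀ.

Sanity check: (A − (4)·I) v_1 = (0, 0, 0, 0, 0)ᵀ = 0. ✓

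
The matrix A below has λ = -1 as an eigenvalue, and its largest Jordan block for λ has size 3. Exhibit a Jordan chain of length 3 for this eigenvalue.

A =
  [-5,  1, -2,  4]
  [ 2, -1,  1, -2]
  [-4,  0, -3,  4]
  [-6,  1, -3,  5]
A Jordan chain for λ = -1 of length 3:
v_1 = (2, 0, 0, 2)ᵀ
v_2 = (-4, 2, -4, -6)ᵀ
v_3 = (1, 0, 0, 0)ᵀ

Let N = A − (-1)·I. We want v_3 with N^3 v_3 = 0 but N^2 v_3 ≠ 0; then v_{j-1} := N · v_j for j = 3, …, 2.

Pick v_3 = (1, 0, 0, 0)ᵀ.
Then v_2 = N · v_3 = (-4, 2, -4, -6)ᵀ.
Then v_1 = N · v_2 = (2, 0, 0, 2)ᵀ.

Sanity check: (A − (-1)·I) v_1 = (0, 0, 0, 0)ᵀ = 0. ✓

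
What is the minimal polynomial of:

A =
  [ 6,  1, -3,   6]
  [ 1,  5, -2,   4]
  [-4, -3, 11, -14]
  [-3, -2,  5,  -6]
x^3 - 12*x^2 + 48*x - 64

The characteristic polynomial is χ_A(x) = (x - 4)^4, so the eigenvalues are known. The minimal polynomial is
  m_A(x) = Π_λ (x − λ)^{k_λ}
where k_λ is the size of the *largest* Jordan block for λ (equivalently, the smallest k with (A − λI)^k v = 0 for every generalised eigenvector v of λ).

  λ = 4: largest Jordan block has size 3, contributing (x − 4)^3

So m_A(x) = (x - 4)^3 = x^3 - 12*x^2 + 48*x - 64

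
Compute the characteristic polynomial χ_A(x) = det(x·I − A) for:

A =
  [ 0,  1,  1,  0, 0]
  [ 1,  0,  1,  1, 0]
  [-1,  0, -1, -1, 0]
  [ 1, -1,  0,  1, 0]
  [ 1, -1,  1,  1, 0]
x^5

Expanding det(x·I − A) (e.g. by cofactor expansion or by noting that A is similar to its Jordan form J, which has the same characteristic polynomial as A) gives
  χ_A(x) = x^5
which factors as x^5. The eigenvalues (with algebraic multiplicities) are λ = 0 with multiplicity 5.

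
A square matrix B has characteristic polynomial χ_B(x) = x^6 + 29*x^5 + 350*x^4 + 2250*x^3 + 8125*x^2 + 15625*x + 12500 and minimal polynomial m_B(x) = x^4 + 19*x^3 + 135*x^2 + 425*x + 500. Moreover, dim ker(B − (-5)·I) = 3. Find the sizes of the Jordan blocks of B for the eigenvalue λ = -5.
Block sizes for λ = -5: [3, 1, 1]

Step 1 — from the characteristic polynomial, algebraic multiplicity of λ = -5 is 5. From dim ker(B − (-5)·I) = 3, there are exactly 3 Jordan blocks for λ = -5.
Step 2 — from the minimal polynomial, the factor (x + 5)^3 tells us the largest block for λ = -5 has size 3.
Step 3 — with total size 5, 3 blocks, and largest block 3, the block sizes (in nonincreasing order) are [3, 1, 1].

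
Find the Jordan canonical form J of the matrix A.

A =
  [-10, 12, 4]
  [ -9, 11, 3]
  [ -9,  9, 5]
J_2(2) ⊕ J_1(2)

The characteristic polynomial is
  det(x·I − A) = x^3 - 6*x^2 + 12*x - 8 = (x - 2)^3

Eigenvalues and multiplicities (the geometric multiplicity of λ is n − rank(A − λI), which equals the number of Jordan blocks for λ):
  λ = 2: algebraic multiplicity = 3, geometric multiplicity = 2

Determining the block sizes for each eigenvalue:
  λ = 2: 2 blocks summing to 3 forces exactly one block of size 2 and the rest size 1 → block sizes [2, 1]

Assembling the blocks gives a Jordan form
J =
  [2, 1, 0]
  [0, 2, 0]
  [0, 0, 2]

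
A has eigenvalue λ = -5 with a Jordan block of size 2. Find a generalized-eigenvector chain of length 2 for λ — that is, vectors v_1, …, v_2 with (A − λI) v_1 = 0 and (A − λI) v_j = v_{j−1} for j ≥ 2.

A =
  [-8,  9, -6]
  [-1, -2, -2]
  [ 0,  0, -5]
A Jordan chain for λ = -5 of length 2:
v_1 = (-3, -1, 0)ᵀ
v_2 = (1, 0, 0)ᵀ

Let N = A − (-5)·I. We want v_2 with N^2 v_2 = 0 but N^1 v_2 ≠ 0; then v_{j-1} := N · v_j for j = 2, …, 2.

Pick v_2 = (1, 0, 0)ᵀ.
Then v_1 = N · v_2 = (-3, -1, 0)ᵀ.

Sanity check: (A − (-5)·I) v_1 = (0, 0, 0)ᵀ = 0. ✓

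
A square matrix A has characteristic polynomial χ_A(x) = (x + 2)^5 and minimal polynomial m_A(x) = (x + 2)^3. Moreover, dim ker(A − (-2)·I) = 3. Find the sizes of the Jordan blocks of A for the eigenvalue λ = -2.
Block sizes for λ = -2: [3, 1, 1]

Step 1 — from the characteristic polynomial, algebraic multiplicity of λ = -2 is 5. From dim ker(A − (-2)·I) = 3, there are exactly 3 Jordan blocks for λ = -2.
Step 2 — from the minimal polynomial, the factor (x + 2)^3 tells us the largest block for λ = -2 has size 3.
Step 3 — with total size 5, 3 blocks, and largest block 3, the block sizes (in nonincreasing order) are [3, 1, 1].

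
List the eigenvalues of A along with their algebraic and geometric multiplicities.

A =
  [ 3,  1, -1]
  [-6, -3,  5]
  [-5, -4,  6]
λ = 2: alg = 3, geom = 1

Step 1 — factor the characteristic polynomial to read off the algebraic multiplicities:
  χ_A(x) = (x - 2)^3

Step 2 — compute geometric multiplicities via the rank-nullity identity g(λ) = n − rank(A − λI):
  rank(A − (2)·I) = 2, so dim ker(A − (2)·I) = n − 2 = 1

Summary:
  λ = 2: algebraic multiplicity = 3, geometric multiplicity = 1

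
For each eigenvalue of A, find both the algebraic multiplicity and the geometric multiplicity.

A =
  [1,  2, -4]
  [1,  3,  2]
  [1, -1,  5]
λ = 3: alg = 3, geom = 1

Step 1 — factor the characteristic polynomial to read off the algebraic multiplicities:
  χ_A(x) = (x - 3)^3

Step 2 — compute geometric multiplicities via the rank-nullity identity g(λ) = n − rank(A − λI):
  rank(A − (3)·I) = 2, so dim ker(A − (3)·I) = n − 2 = 1

Summary:
  λ = 3: algebraic multiplicity = 3, geometric multiplicity = 1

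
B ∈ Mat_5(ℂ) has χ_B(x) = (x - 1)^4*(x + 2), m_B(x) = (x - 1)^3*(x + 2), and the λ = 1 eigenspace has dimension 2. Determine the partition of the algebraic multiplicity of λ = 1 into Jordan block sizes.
Block sizes for λ = 1: [3, 1]

Step 1 — from the characteristic polynomial, algebraic multiplicity of λ = 1 is 4. From dim ker(B − (1)·I) = 2, there are exactly 2 Jordan blocks for λ = 1.
Step 2 — from the minimal polynomial, the factor (x − 1)^3 tells us the largest block for λ = 1 has size 3.
Step 3 — with total size 4, 2 blocks, and largest block 3, the block sizes (in nonincreasing order) are [3, 1].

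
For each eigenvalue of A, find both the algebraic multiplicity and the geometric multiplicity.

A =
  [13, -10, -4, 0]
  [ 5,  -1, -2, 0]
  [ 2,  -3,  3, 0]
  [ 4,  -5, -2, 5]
λ = 5: alg = 4, geom = 2

Step 1 — factor the characteristic polynomial to read off the algebraic multiplicities:
  χ_A(x) = (x - 5)^4

Step 2 — compute geometric multiplicities via the rank-nullity identity g(λ) = n − rank(A − λI):
  rank(A − (5)·I) = 2, so dim ker(A − (5)·I) = n − 2 = 2

Summary:
  λ = 5: algebraic multiplicity = 4, geometric multiplicity = 2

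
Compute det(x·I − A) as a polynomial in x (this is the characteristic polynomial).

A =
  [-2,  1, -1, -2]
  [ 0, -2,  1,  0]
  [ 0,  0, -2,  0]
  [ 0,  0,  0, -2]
x^4 + 8*x^3 + 24*x^2 + 32*x + 16

Expanding det(x·I − A) (e.g. by cofactor expansion or by noting that A is similar to its Jordan form J, which has the same characteristic polynomial as A) gives
  χ_A(x) = x^4 + 8*x^3 + 24*x^2 + 32*x + 16
which factors as (x + 2)^4. The eigenvalues (with algebraic multiplicities) are λ = -2 with multiplicity 4.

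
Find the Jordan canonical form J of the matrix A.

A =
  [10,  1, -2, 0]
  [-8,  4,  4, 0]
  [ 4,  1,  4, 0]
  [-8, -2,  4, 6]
J_2(6) ⊕ J_1(6) ⊕ J_1(6)

The characteristic polynomial is
  det(x·I − A) = x^4 - 24*x^3 + 216*x^2 - 864*x + 1296 = (x - 6)^4

Eigenvalues and multiplicities (the geometric multiplicity of λ is n − rank(A − λI), which equals the number of Jordan blocks for λ):
  λ = 6: algebraic multiplicity = 4, geometric multiplicity = 3

Determining the block sizes for each eigenvalue:
  λ = 6: 3 blocks summing to 4 forces exactly one block of size 2 and the rest size 1 → block sizes [2, 1, 1]

Assembling the blocks gives a Jordan form
J =
  [6, 1, 0, 0]
  [0, 6, 0, 0]
  [0, 0, 6, 0]
  [0, 0, 0, 6]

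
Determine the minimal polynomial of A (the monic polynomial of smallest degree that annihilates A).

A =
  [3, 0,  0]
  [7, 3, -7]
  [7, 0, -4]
x^2 + x - 12

The characteristic polynomial is χ_A(x) = (x - 3)^2*(x + 4), so the eigenvalues are known. The minimal polynomial is
  m_A(x) = Π_λ (x − λ)^{k_λ}
where k_λ is the size of the *largest* Jordan block for λ (equivalently, the smallest k with (A − λI)^k v = 0 for every generalised eigenvector v of λ).

  λ = -4: largest Jordan block has size 1, contributing (x + 4)
  λ = 3: largest Jordan block has size 1, contributing (x − 3)

So m_A(x) = (x - 3)*(x + 4) = x^2 + x - 12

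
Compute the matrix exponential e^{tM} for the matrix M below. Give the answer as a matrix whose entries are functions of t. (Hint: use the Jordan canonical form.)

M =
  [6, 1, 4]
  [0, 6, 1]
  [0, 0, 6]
e^{tM} =
  [exp(6*t), t*exp(6*t), t^2*exp(6*t)/2 + 4*t*exp(6*t)]
  [0, exp(6*t), t*exp(6*t)]
  [0, 0, exp(6*t)]

Strategy: write M = P · J · P⁻¹ where J is a Jordan canonical form, so e^{tM} = P · e^{tJ} · P⁻¹, and e^{tJ} can be computed block-by-block.

M has Jordan form
J =
  [6, 1, 0]
  [0, 6, 1]
  [0, 0, 6]
(up to reordering of blocks).

Per-block formulas:
  For a 3×3 Jordan block J_3(6): exp(t · J_3(6)) = e^(6t)·(I + t·N + (t^2/2)·N^2), where N is the 3×3 nilpotent shift.

After assembling e^{tJ} and conjugating by P, we get:

e^{tM} =
  [exp(6*t), t*exp(6*t), t^2*exp(6*t)/2 + 4*t*exp(6*t)]
  [0, exp(6*t), t*exp(6*t)]
  [0, 0, exp(6*t)]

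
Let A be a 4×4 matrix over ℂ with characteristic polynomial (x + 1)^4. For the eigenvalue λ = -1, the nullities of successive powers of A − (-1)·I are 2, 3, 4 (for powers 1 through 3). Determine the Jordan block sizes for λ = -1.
Block sizes for λ = -1: [3, 1]

From the dimensions of kernels of powers, the number of Jordan blocks of size at least j is d_j − d_{j−1} where d_j = dim ker(N^j) (with d_0 = 0). Computing the differences gives [2, 1, 1].
The number of blocks of size exactly k is (#blocks of size ≥ k) − (#blocks of size ≥ k + 1), so the partition is: 1 block(s) of size 1, 1 block(s) of size 3.
In nonincreasing order the block sizes are [3, 1].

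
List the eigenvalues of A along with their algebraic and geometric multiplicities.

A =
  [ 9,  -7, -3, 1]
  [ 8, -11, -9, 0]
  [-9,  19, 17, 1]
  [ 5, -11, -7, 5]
λ = 2: alg = 1, geom = 1; λ = 6: alg = 3, geom = 1

Step 1 — factor the characteristic polynomial to read off the algebraic multiplicities:
  χ_A(x) = (x - 6)^3*(x - 2)

Step 2 — compute geometric multiplicities via the rank-nullity identity g(λ) = n − rank(A − λI):
  rank(A − (2)·I) = 3, so dim ker(A − (2)·I) = n − 3 = 1
  rank(A − (6)·I) = 3, so dim ker(A − (6)·I) = n − 3 = 1

Summary:
  λ = 2: algebraic multiplicity = 1, geometric multiplicity = 1
  λ = 6: algebraic multiplicity = 3, geometric multiplicity = 1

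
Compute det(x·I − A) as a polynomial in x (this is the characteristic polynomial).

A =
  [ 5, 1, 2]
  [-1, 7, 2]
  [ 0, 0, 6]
x^3 - 18*x^2 + 108*x - 216

Expanding det(x·I − A) (e.g. by cofactor expansion or by noting that A is similar to its Jordan form J, which has the same characteristic polynomial as A) gives
  χ_A(x) = x^3 - 18*x^2 + 108*x - 216
which factors as (x - 6)^3. The eigenvalues (with algebraic multiplicities) are λ = 6 with multiplicity 3.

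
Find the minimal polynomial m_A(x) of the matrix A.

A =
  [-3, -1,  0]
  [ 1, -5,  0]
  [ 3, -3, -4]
x^2 + 8*x + 16

The characteristic polynomial is χ_A(x) = (x + 4)^3, so the eigenvalues are known. The minimal polynomial is
  m_A(x) = Π_λ (x − λ)^{k_λ}
where k_λ is the size of the *largest* Jordan block for λ (equivalently, the smallest k with (A − λI)^k v = 0 for every generalised eigenvector v of λ).

  λ = -4: largest Jordan block has size 2, contributing (x + 4)^2

So m_A(x) = (x + 4)^2 = x^2 + 8*x + 16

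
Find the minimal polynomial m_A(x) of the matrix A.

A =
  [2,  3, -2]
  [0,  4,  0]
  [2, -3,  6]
x^2 - 8*x + 16

The characteristic polynomial is χ_A(x) = (x - 4)^3, so the eigenvalues are known. The minimal polynomial is
  m_A(x) = Π_λ (x − λ)^{k_λ}
where k_λ is the size of the *largest* Jordan block for λ (equivalently, the smallest k with (A − λI)^k v = 0 for every generalised eigenvector v of λ).

  λ = 4: largest Jordan block has size 2, contributing (x − 4)^2

So m_A(x) = (x - 4)^2 = x^2 - 8*x + 16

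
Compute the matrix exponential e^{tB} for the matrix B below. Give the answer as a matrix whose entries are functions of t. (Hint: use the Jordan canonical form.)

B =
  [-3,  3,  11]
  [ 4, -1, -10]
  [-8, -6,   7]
e^{tB} =
  [10*t*exp(-t) - 2*exp(5*t) + 3*exp(-t), 15*t*exp(-t) - 2*exp(5*t) + 2*exp(-t), 5*t*exp(-t) + exp(5*t) - exp(-t)]
  [-8*t*exp(-t) + 2*exp(5*t) - 2*exp(-t), -12*t*exp(-t) + 2*exp(5*t) - exp(-t), -4*t*exp(-t) - exp(5*t) + exp(-t)]
  [4*t*exp(-t) - 2*exp(5*t) + 2*exp(-t), 6*t*exp(-t) - 2*exp(5*t) + 2*exp(-t), 2*t*exp(-t) + exp(5*t)]

Strategy: write B = P · J · P⁻¹ where J is a Jordan canonical form, so e^{tB} = P · e^{tJ} · P⁻¹, and e^{tJ} can be computed block-by-block.

B has Jordan form
J =
  [-1,  1, 0]
  [ 0, -1, 0]
  [ 0,  0, 5]
(up to reordering of blocks).

Per-block formulas:
  For a 2×2 Jordan block J_2(-1): exp(t · J_2(-1)) = e^(-1t)·(I + t·N), where N is the 2×2 nilpotent shift.
  For a 1×1 block at λ = 5: exp(t · [5]) = [e^(5t)].

After assembling e^{tJ} and conjugating by P, we get:

e^{tB} =
  [10*t*exp(-t) - 2*exp(5*t) + 3*exp(-t), 15*t*exp(-t) - 2*exp(5*t) + 2*exp(-t), 5*t*exp(-t) + exp(5*t) - exp(-t)]
  [-8*t*exp(-t) + 2*exp(5*t) - 2*exp(-t), -12*t*exp(-t) + 2*exp(5*t) - exp(-t), -4*t*exp(-t) - exp(5*t) + exp(-t)]
  [4*t*exp(-t) - 2*exp(5*t) + 2*exp(-t), 6*t*exp(-t) - 2*exp(5*t) + 2*exp(-t), 2*t*exp(-t) + exp(5*t)]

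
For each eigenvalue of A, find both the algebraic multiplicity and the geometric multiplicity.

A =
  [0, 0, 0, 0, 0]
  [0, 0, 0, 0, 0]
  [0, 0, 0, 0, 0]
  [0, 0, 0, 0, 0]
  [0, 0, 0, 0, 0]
λ = 0: alg = 5, geom = 5

Step 1 — factor the characteristic polynomial to read off the algebraic multiplicities:
  χ_A(x) = x^5

Step 2 — compute geometric multiplicities via the rank-nullity identity g(λ) = n − rank(A − λI):
  rank(A − (0)·I) = 0, so dim ker(A − (0)·I) = n − 0 = 5

Summary:
  λ = 0: algebraic multiplicity = 5, geometric multiplicity = 5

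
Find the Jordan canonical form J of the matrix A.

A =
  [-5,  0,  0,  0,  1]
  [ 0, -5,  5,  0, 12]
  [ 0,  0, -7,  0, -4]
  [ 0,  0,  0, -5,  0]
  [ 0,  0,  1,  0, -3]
J_3(-5) ⊕ J_1(-5) ⊕ J_1(-5)

The characteristic polynomial is
  det(x·I − A) = x^5 + 25*x^4 + 250*x^3 + 1250*x^2 + 3125*x + 3125 = (x + 5)^5

Eigenvalues and multiplicities (the geometric multiplicity of λ is n − rank(A − λI), which equals the number of Jordan blocks for λ):
  λ = -5: algebraic multiplicity = 5, geometric multiplicity = 3

Determining the block sizes for each eigenvalue:
  λ = -5: with am = 5 and gm = 3, the partition is not yet determined (e.g. several partitions of 5 into 3 parts exist). Let N = A − (-5)·I. Computing rank(N^1) = 2, rank(N^2) = 1, rank(N^3) = 0; the number of blocks of size ≥ j is rank(N^{j−1}) − rank(N^j), giving [3, 1, 1]. So we have 1 block(s) of size 3, 2 block(s) of size 1 → block sizes [3, 1, 1]

Assembling the blocks gives a Jordan form
J =
  [-5,  1,  0,  0,  0]
  [ 0, -5,  1,  0,  0]
  [ 0,  0, -5,  0,  0]
  [ 0,  0,  0, -5,  0]
  [ 0,  0,  0,  0, -5]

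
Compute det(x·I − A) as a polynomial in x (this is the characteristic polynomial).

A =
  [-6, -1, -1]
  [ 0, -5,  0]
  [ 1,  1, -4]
x^3 + 15*x^2 + 75*x + 125

Expanding det(x·I − A) (e.g. by cofactor expansion or by noting that A is similar to its Jordan form J, which has the same characteristic polynomial as A) gives
  χ_A(x) = x^3 + 15*x^2 + 75*x + 125
which factors as (x + 5)^3. The eigenvalues (with algebraic multiplicities) are λ = -5 with multiplicity 3.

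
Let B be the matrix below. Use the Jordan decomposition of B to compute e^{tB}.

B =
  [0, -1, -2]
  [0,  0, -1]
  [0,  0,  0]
e^{tB} =
  [1, -t, t^2/2 - 2*t]
  [0, 1, -t]
  [0, 0, 1]

Strategy: write B = P · J · P⁻¹ where J is a Jordan canonical form, so e^{tB} = P · e^{tJ} · P⁻¹, and e^{tJ} can be computed block-by-block.

B has Jordan form
J =
  [0, 1, 0]
  [0, 0, 1]
  [0, 0, 0]
(up to reordering of blocks).

Per-block formulas:
  For a 3×3 Jordan block J_3(0): exp(t · J_3(0)) = e^(0t)·(I + t·N + (t^2/2)·N^2), where N is the 3×3 nilpotent shift.

After assembling e^{tJ} and conjugating by P, we get:

e^{tB} =
  [1, -t, t^2/2 - 2*t]
  [0, 1, -t]
  [0, 0, 1]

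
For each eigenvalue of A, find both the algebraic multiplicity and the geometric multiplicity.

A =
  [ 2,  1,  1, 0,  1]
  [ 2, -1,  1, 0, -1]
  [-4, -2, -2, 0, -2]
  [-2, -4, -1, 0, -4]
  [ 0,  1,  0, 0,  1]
λ = 0: alg = 5, geom = 3

Step 1 — factor the characteristic polynomial to read off the algebraic multiplicities:
  χ_A(x) = x^5

Step 2 — compute geometric multiplicities via the rank-nullity identity g(λ) = n − rank(A − λI):
  rank(A − (0)·I) = 2, so dim ker(A − (0)·I) = n − 2 = 3

Summary:
  λ = 0: algebraic multiplicity = 5, geometric multiplicity = 3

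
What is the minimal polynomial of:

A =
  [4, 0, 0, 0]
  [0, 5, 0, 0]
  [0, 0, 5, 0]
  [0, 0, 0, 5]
x^2 - 9*x + 20

The characteristic polynomial is χ_A(x) = (x - 5)^3*(x - 4), so the eigenvalues are known. The minimal polynomial is
  m_A(x) = Π_λ (x − λ)^{k_λ}
where k_λ is the size of the *largest* Jordan block for λ (equivalently, the smallest k with (A − λI)^k v = 0 for every generalised eigenvector v of λ).

  λ = 4: largest Jordan block has size 1, contributing (x − 4)
  λ = 5: largest Jordan block has size 1, contributing (x − 5)

So m_A(x) = (x - 5)*(x - 4) = x^2 - 9*x + 20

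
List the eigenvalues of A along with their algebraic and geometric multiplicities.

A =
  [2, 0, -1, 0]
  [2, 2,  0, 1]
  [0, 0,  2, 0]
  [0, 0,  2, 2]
λ = 2: alg = 4, geom = 2

Step 1 — factor the characteristic polynomial to read off the algebraic multiplicities:
  χ_A(x) = (x - 2)^4

Step 2 — compute geometric multiplicities via the rank-nullity identity g(λ) = n − rank(A − λI):
  rank(A − (2)·I) = 2, so dim ker(A − (2)·I) = n − 2 = 2

Summary:
  λ = 2: algebraic multiplicity = 4, geometric multiplicity = 2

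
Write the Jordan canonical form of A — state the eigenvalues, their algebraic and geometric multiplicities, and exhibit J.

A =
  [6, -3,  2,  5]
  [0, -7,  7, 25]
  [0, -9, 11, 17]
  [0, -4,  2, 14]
J_3(6) ⊕ J_1(6)

The characteristic polynomial is
  det(x·I − A) = x^4 - 24*x^3 + 216*x^2 - 864*x + 1296 = (x - 6)^4

Eigenvalues and multiplicities (the geometric multiplicity of λ is n − rank(A − λI), which equals the number of Jordan blocks for λ):
  λ = 6: algebraic multiplicity = 4, geometric multiplicity = 2

Determining the block sizes for each eigenvalue:
  λ = 6: with am = 4 and gm = 2, the partition is not yet determined (e.g. several partitions of 4 into 2 parts exist). Let N = A − (6)·I. Computing rank(N^1) = 2, rank(N^2) = 1, rank(N^3) = 0; the number of blocks of size ≥ j is rank(N^{j−1}) − rank(N^j), giving [2, 1, 1]. So we have 1 block(s) of size 3, 1 block(s) of size 1 → block sizes [3, 1]

Assembling the blocks gives a Jordan form
J =
  [6, 1, 0, 0]
  [0, 6, 1, 0]
  [0, 0, 6, 0]
  [0, 0, 0, 6]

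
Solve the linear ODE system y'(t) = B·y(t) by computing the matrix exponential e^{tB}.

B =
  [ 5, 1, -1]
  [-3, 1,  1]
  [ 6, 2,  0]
e^{tB} =
  [3*t*exp(2*t) + exp(2*t), t*exp(2*t), -t*exp(2*t)]
  [-3*t*exp(2*t), -t*exp(2*t) + exp(2*t), t*exp(2*t)]
  [6*t*exp(2*t), 2*t*exp(2*t), -2*t*exp(2*t) + exp(2*t)]

Strategy: write B = P · J · P⁻¹ where J is a Jordan canonical form, so e^{tB} = P · e^{tJ} · P⁻¹, and e^{tJ} can be computed block-by-block.

B has Jordan form
J =
  [2, 1, 0]
  [0, 2, 0]
  [0, 0, 2]
(up to reordering of blocks).

Per-block formulas:
  For a 1×1 block at λ = 2: exp(t · [2]) = [e^(2t)].
  For a 2×2 Jordan block J_2(2): exp(t · J_2(2)) = e^(2t)·(I + t·N), where N is the 2×2 nilpotent shift.

After assembling e^{tJ} and conjugating by P, we get:

e^{tB} =
  [3*t*exp(2*t) + exp(2*t), t*exp(2*t), -t*exp(2*t)]
  [-3*t*exp(2*t), -t*exp(2*t) + exp(2*t), t*exp(2*t)]
  [6*t*exp(2*t), 2*t*exp(2*t), -2*t*exp(2*t) + exp(2*t)]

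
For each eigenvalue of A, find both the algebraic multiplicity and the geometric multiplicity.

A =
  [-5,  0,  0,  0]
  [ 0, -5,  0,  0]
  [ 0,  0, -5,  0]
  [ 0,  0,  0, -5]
λ = -5: alg = 4, geom = 4

Step 1 — factor the characteristic polynomial to read off the algebraic multiplicities:
  χ_A(x) = (x + 5)^4

Step 2 — compute geometric multiplicities via the rank-nullity identity g(λ) = n − rank(A − λI):
  rank(A − (-5)·I) = 0, so dim ker(A − (-5)·I) = n − 0 = 4

Summary:
  λ = -5: algebraic multiplicity = 4, geometric multiplicity = 4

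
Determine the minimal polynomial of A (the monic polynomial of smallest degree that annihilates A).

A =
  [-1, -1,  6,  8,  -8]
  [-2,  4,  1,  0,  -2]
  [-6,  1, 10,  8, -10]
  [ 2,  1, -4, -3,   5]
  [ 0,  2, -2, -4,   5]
x^3 - 9*x^2 + 27*x - 27

The characteristic polynomial is χ_A(x) = (x - 3)^5, so the eigenvalues are known. The minimal polynomial is
  m_A(x) = Π_λ (x − λ)^{k_λ}
where k_λ is the size of the *largest* Jordan block for λ (equivalently, the smallest k with (A − λI)^k v = 0 for every generalised eigenvector v of λ).

  λ = 3: largest Jordan block has size 3, contributing (x − 3)^3

So m_A(x) = (x - 3)^3 = x^3 - 9*x^2 + 27*x - 27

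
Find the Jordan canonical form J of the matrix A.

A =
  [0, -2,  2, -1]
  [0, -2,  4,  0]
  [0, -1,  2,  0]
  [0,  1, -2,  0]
J_3(0) ⊕ J_1(0)

The characteristic polynomial is
  det(x·I − A) = x^4

Eigenvalues and multiplicities (the geometric multiplicity of λ is n − rank(A − λI), which equals the number of Jordan blocks for λ):
  λ = 0: algebraic multiplicity = 4, geometric multiplicity = 2

Determining the block sizes for each eigenvalue:
  λ = 0: with am = 4 and gm = 2, the partition is not yet determined (e.g. several partitions of 4 into 2 parts exist). Let N = A − (0)·I. Computing rank(N^1) = 2, rank(N^2) = 1, rank(N^3) = 0; the number of blocks of size ≥ j is rank(N^{j−1}) − rank(N^j), giving [2, 1, 1]. So we have 1 block(s) of size 3, 1 block(s) of size 1 → block sizes [3, 1]

Assembling the blocks gives a Jordan form
J =
  [0, 1, 0, 0]
  [0, 0, 1, 0]
  [0, 0, 0, 0]
  [0, 0, 0, 0]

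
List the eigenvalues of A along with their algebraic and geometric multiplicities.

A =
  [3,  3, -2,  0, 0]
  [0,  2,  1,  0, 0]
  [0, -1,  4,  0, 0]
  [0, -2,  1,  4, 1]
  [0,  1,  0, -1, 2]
λ = 3: alg = 5, geom = 2

Step 1 — factor the characteristic polynomial to read off the algebraic multiplicities:
  χ_A(x) = (x - 3)^5

Step 2 — compute geometric multiplicities via the rank-nullity identity g(λ) = n − rank(A − λI):
  rank(A − (3)·I) = 3, so dim ker(A − (3)·I) = n − 3 = 2

Summary:
  λ = 3: algebraic multiplicity = 5, geometric multiplicity = 2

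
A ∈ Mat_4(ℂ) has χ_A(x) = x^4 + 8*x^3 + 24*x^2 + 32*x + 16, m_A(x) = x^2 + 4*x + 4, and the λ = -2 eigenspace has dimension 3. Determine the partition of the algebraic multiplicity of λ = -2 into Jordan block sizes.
Block sizes for λ = -2: [2, 1, 1]

Step 1 — from the characteristic polynomial, algebraic multiplicity of λ = -2 is 4. From dim ker(A − (-2)·I) = 3, there are exactly 3 Jordan blocks for λ = -2.
Step 2 — from the minimal polynomial, the factor (x + 2)^2 tells us the largest block for λ = -2 has size 2.
Step 3 — with total size 4, 3 blocks, and largest block 2, the block sizes (in nonincreasing order) are [2, 1, 1].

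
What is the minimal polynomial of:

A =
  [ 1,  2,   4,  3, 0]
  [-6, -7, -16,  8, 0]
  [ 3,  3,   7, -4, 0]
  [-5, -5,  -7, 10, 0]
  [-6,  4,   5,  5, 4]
x^4 - 11*x^3 + 36*x^2 - 16*x - 64

The characteristic polynomial is χ_A(x) = (x - 4)^4*(x + 1), so the eigenvalues are known. The minimal polynomial is
  m_A(x) = Π_λ (x − λ)^{k_λ}
where k_λ is the size of the *largest* Jordan block for λ (equivalently, the smallest k with (A − λI)^k v = 0 for every generalised eigenvector v of λ).

  λ = -1: largest Jordan block has size 1, contributing (x + 1)
  λ = 4: largest Jordan block has size 3, contributing (x − 4)^3

So m_A(x) = (x - 4)^3*(x + 1) = x^4 - 11*x^3 + 36*x^2 - 16*x - 64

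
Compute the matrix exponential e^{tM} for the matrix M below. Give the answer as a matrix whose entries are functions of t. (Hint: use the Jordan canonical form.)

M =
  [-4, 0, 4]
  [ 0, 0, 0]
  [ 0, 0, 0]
e^{tM} =
  [exp(-4*t), 0, 1 - exp(-4*t)]
  [0, 1, 0]
  [0, 0, 1]

Strategy: write M = P · J · P⁻¹ where J is a Jordan canonical form, so e^{tM} = P · e^{tJ} · P⁻¹, and e^{tJ} can be computed block-by-block.

M has Jordan form
J =
  [-4, 0, 0]
  [ 0, 0, 0]
  [ 0, 0, 0]
(up to reordering of blocks).

Per-block formulas:
  For a 1×1 block at λ = -4: exp(t · [-4]) = [e^(-4t)].
  For a 1×1 block at λ = 0: exp(t · [0]) = [e^(0t)].

After assembling e^{tJ} and conjugating by P, we get:

e^{tM} =
  [exp(-4*t), 0, 1 - exp(-4*t)]
  [0, 1, 0]
  [0, 0, 1]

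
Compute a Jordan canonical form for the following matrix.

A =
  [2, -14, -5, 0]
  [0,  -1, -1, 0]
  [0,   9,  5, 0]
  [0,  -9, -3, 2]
J_3(2) ⊕ J_1(2)

The characteristic polynomial is
  det(x·I − A) = x^4 - 8*x^3 + 24*x^2 - 32*x + 16 = (x - 2)^4

Eigenvalues and multiplicities (the geometric multiplicity of λ is n − rank(A − λI), which equals the number of Jordan blocks for λ):
  λ = 2: algebraic multiplicity = 4, geometric multiplicity = 2

Determining the block sizes for each eigenvalue:
  λ = 2: with am = 4 and gm = 2, the partition is not yet determined (e.g. several partitions of 4 into 2 parts exist). Let N = A − (2)·I. Computing rank(N^1) = 2, rank(N^2) = 1, rank(N^3) = 0; the number of blocks of size ≥ j is rank(N^{j−1}) − rank(N^j), giving [2, 1, 1]. So we have 1 block(s) of size 3, 1 block(s) of size 1 → block sizes [3, 1]

Assembling the blocks gives a Jordan form
J =
  [2, 1, 0, 0]
  [0, 2, 1, 0]
  [0, 0, 2, 0]
  [0, 0, 0, 2]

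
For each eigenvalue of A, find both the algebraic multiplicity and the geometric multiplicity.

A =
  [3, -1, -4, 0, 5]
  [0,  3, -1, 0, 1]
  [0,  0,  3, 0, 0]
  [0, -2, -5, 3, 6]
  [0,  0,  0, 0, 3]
λ = 3: alg = 5, geom = 2

Step 1 — factor the characteristic polynomial to read off the algebraic multiplicities:
  χ_A(x) = (x - 3)^5

Step 2 — compute geometric multiplicities via the rank-nullity identity g(λ) = n − rank(A − λI):
  rank(A − (3)·I) = 3, so dim ker(A − (3)·I) = n − 3 = 2

Summary:
  λ = 3: algebraic multiplicity = 5, geometric multiplicity = 2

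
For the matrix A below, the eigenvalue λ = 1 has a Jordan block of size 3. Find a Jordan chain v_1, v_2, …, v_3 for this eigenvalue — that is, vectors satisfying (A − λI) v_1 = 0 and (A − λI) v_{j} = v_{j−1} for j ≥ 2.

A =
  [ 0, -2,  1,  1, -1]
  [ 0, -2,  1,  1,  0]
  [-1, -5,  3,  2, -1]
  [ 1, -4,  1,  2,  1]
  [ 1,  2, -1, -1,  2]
A Jordan chain for λ = 1 of length 3:
v_1 = (-3, 0, -3, 3, 3)ᵀ
v_2 = (-2, -3, -5, -4, 2)ᵀ
v_3 = (0, 1, 0, 0, 0)ᵀ

Let N = A − (1)·I. We want v_3 with N^3 v_3 = 0 but N^2 v_3 ≠ 0; then v_{j-1} := N · v_j for j = 3, …, 2.

Pick v_3 = (0, 1, 0, 0, 0)ᵀ.
Then v_2 = N · v_3 = (-2, -3, -5, -4, 2)ᵀ.
Then v_1 = N · v_2 = (-3, 0, -3, 3, 3)ᵀ.

Sanity check: (A − (1)·I) v_1 = (0, 0, 0, 0, 0)ᵀ = 0. ✓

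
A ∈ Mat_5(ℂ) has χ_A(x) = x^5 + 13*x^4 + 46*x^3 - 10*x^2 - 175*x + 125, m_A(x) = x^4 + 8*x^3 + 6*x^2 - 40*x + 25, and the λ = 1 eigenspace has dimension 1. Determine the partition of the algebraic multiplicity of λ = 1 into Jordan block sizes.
Block sizes for λ = 1: [2]

Step 1 — from the characteristic polynomial, algebraic multiplicity of λ = 1 is 2. From dim ker(A − (1)·I) = 1, there are exactly 1 Jordan blocks for λ = 1.
Step 2 — from the minimal polynomial, the factor (x − 1)^2 tells us the largest block for λ = 1 has size 2.
Step 3 — with total size 2, 1 blocks, and largest block 2, the block sizes (in nonincreasing order) are [2].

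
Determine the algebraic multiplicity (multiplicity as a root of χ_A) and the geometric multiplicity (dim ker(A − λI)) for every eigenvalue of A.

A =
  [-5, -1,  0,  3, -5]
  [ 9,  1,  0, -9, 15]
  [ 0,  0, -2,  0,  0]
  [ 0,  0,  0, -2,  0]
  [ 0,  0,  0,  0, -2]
λ = -2: alg = 5, geom = 4

Step 1 — factor the characteristic polynomial to read off the algebraic multiplicities:
  χ_A(x) = (x + 2)^5

Step 2 — compute geometric multiplicities via the rank-nullity identity g(λ) = n − rank(A − λI):
  rank(A − (-2)·I) = 1, so dim ker(A − (-2)·I) = n − 1 = 4

Summary:
  λ = -2: algebraic multiplicity = 5, geometric multiplicity = 4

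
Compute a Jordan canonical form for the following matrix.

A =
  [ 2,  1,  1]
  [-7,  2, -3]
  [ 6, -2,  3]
J_2(1) ⊕ J_1(5)

The characteristic polynomial is
  det(x·I − A) = x^3 - 7*x^2 + 11*x - 5 = (x - 5)*(x - 1)^2

Eigenvalues and multiplicities (the geometric multiplicity of λ is n − rank(A − λI), which equals the number of Jordan blocks for λ):
  λ = 1: algebraic multiplicity = 2, geometric multiplicity = 1
  λ = 5: algebraic multiplicity = 1, geometric multiplicity = 1

Determining the block sizes for each eigenvalue:
  λ = 1: one block (gm = 1), so the single block has size am = 2 → block sizes [2]
  λ = 5: one block (gm = 1), so the single block has size am = 1 → block sizes [1]

Assembling the blocks gives a Jordan form
J =
  [1, 1, 0]
  [0, 1, 0]
  [0, 0, 5]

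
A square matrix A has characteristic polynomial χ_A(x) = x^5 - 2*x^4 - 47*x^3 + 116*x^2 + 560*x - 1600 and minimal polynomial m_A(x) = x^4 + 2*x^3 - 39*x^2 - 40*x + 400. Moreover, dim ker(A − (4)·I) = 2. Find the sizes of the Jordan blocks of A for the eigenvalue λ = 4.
Block sizes for λ = 4: [2, 1]

Step 1 — from the characteristic polynomial, algebraic multiplicity of λ = 4 is 3. From dim ker(A − (4)·I) = 2, there are exactly 2 Jordan blocks for λ = 4.
Step 2 — from the minimal polynomial, the factor (x − 4)^2 tells us the largest block for λ = 4 has size 2.
Step 3 — with total size 3, 2 blocks, and largest block 2, the block sizes (in nonincreasing order) are [2, 1].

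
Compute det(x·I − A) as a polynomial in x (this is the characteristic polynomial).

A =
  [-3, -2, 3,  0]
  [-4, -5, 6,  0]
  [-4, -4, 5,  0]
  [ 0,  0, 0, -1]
x^4 + 4*x^3 + 6*x^2 + 4*x + 1

Expanding det(x·I − A) (e.g. by cofactor expansion or by noting that A is similar to its Jordan form J, which has the same characteristic polynomial as A) gives
  χ_A(x) = x^4 + 4*x^3 + 6*x^2 + 4*x + 1
which factors as (x + 1)^4. The eigenvalues (with algebraic multiplicities) are λ = -1 with multiplicity 4.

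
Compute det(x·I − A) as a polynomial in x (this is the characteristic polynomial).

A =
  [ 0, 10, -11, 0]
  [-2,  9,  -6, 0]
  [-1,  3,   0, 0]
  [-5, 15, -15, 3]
x^4 - 12*x^3 + 54*x^2 - 108*x + 81

Expanding det(x·I − A) (e.g. by cofactor expansion or by noting that A is similar to its Jordan form J, which has the same characteristic polynomial as A) gives
  χ_A(x) = x^4 - 12*x^3 + 54*x^2 - 108*x + 81
which factors as (x - 3)^4. The eigenvalues (with algebraic multiplicities) are λ = 3 with multiplicity 4.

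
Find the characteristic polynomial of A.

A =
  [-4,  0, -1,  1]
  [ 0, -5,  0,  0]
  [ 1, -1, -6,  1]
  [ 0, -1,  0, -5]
x^4 + 20*x^3 + 150*x^2 + 500*x + 625

Expanding det(x·I − A) (e.g. by cofactor expansion or by noting that A is similar to its Jordan form J, which has the same characteristic polynomial as A) gives
  χ_A(x) = x^4 + 20*x^3 + 150*x^2 + 500*x + 625
which factors as (x + 5)^4. The eigenvalues (with algebraic multiplicities) are λ = -5 with multiplicity 4.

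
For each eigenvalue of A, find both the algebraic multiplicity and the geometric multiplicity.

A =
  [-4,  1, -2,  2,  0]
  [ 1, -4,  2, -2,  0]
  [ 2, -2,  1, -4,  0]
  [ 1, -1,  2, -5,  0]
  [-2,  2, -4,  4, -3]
λ = -3: alg = 5, geom = 4

Step 1 — factor the characteristic polynomial to read off the algebraic multiplicities:
  χ_A(x) = (x + 3)^5

Step 2 — compute geometric multiplicities via the rank-nullity identity g(λ) = n − rank(A − λI):
  rank(A − (-3)·I) = 1, so dim ker(A − (-3)·I) = n − 1 = 4

Summary:
  λ = -3: algebraic multiplicity = 5, geometric multiplicity = 4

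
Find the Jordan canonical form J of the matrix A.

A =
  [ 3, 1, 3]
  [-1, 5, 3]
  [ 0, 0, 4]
J_2(4) ⊕ J_1(4)

The characteristic polynomial is
  det(x·I − A) = x^3 - 12*x^2 + 48*x - 64 = (x - 4)^3

Eigenvalues and multiplicities (the geometric multiplicity of λ is n − rank(A − λI), which equals the number of Jordan blocks for λ):
  λ = 4: algebraic multiplicity = 3, geometric multiplicity = 2

Determining the block sizes for each eigenvalue:
  λ = 4: 2 blocks summing to 3 forces exactly one block of size 2 and the rest size 1 → block sizes [2, 1]

Assembling the blocks gives a Jordan form
J =
  [4, 1, 0]
  [0, 4, 0]
  [0, 0, 4]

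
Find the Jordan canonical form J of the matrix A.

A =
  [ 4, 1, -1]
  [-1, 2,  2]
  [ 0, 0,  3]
J_3(3)

The characteristic polynomial is
  det(x·I − A) = x^3 - 9*x^2 + 27*x - 27 = (x - 3)^3

Eigenvalues and multiplicities (the geometric multiplicity of λ is n − rank(A − λI), which equals the number of Jordan blocks for λ):
  λ = 3: algebraic multiplicity = 3, geometric multiplicity = 1

Determining the block sizes for each eigenvalue:
  λ = 3: one block (gm = 1), so the single block has size am = 3 → block sizes [3]

Assembling the blocks gives a Jordan form
J =
  [3, 1, 0]
  [0, 3, 1]
  [0, 0, 3]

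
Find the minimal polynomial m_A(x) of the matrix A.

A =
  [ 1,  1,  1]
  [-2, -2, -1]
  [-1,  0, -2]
x^3 + 3*x^2 + 3*x + 1

The characteristic polynomial is χ_A(x) = (x + 1)^3, so the eigenvalues are known. The minimal polynomial is
  m_A(x) = Π_λ (x − λ)^{k_λ}
where k_λ is the size of the *largest* Jordan block for λ (equivalently, the smallest k with (A − λI)^k v = 0 for every generalised eigenvector v of λ).

  λ = -1: largest Jordan block has size 3, contributing (x + 1)^3

So m_A(x) = (x + 1)^3 = x^3 + 3*x^2 + 3*x + 1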